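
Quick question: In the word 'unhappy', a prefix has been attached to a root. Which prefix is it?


The word 'unhappy' = 'un' (prefix) + 'happy' (root). The prefix is 'un'.

un


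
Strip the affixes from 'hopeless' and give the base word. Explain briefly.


Remove suffix '-less' from 'hopeless' to get root 'hope'.

hope


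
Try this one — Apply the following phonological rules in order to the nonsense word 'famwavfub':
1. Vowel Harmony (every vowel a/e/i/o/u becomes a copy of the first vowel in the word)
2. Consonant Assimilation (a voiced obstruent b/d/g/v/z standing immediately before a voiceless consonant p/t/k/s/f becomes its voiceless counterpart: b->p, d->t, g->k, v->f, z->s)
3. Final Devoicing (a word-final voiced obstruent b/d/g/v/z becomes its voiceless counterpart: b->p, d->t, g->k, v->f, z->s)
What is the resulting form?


Starting form: 'famwavfub'
Rule 1: Vowel Harmony: all vowels become 'a' (matching first vowel). 'famwavfub' -> 'famwavfab'
Rule 2: Consonant Assimilation: voiced obstruent before voiceless consonant becomes voiceless ('vf' -> 'ff'). 'famwavfab' -> 'famwaffab'
Rule 3: Final Devoicing: word-final voiced obstruent 'b' becomes voiceless 'p'. 'famwaffab' -> 'famwaffap'
Final form: 'famwaffap'

famwaffap


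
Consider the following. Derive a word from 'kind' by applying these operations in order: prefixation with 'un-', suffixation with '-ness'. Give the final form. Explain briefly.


Step 1: Add prefix 'un-' to 'kind' = 'unkind'
Step 2: Add suffix '-ness' to 'unkind' = 'unkindness'

unkindness


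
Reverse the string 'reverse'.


Reverse 'reverse' character by character: 'esrever'.

esrever


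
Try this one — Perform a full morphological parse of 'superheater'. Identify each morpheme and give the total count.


Step 1: Identify prefix: 'super' (meaning: above)
Step 2: Identify root: 'heat'
Step 3: Identify suffix(es): 'er'
Decomposition: super- (prefix: above) + heat (root) + -er (suffix: one who)
Total morphemes: 3

3 morphemes (super- (prefix: above) + heat (root) + -er (suffix: one who))


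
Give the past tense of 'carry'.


Apply rule: Change -y to -ied. 'carry' becomes 'carried'.

carried


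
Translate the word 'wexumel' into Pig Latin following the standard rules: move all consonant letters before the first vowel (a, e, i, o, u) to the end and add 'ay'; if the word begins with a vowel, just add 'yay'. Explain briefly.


'wexumel': move consonant cluster 'w' to end and add 'ay': 'exumelway'.

exumelway


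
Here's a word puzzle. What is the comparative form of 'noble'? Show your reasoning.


Apply comparative formation (ends in e: add -r): 'noble' -> 'nobler'.

nobler


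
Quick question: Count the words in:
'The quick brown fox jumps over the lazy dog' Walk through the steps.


Split into words: The | quick | brown | fox | jumps | over | the | lazy | dog = 9 words.

9


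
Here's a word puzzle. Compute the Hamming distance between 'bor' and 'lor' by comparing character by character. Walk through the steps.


Alignment:
Position 1: 'b' vs 'l' = DIFFER
Position 2: 'o' vs 'o' = match
Position 3: 'r' vs 'r' = match
Total differences: 1

1


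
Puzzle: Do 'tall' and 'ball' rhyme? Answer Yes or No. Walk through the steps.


Rime (stressed vowel + following sounds) of 'tall': -all = /ɔːl/
Rime of 'ball': -all = /ɔːl/
/ɔːl/ and /ɔːl/ are the same ending sound, so the words rhyme.

Yes


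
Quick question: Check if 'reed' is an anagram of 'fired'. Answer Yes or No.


Sorted letters of 'reed': 'deer'
Sorted letters of 'fired': 'defir'
They do not match.

No


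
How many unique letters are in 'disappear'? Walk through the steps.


Unique letters in 'disappear': {a, d, e, i, p, r, s} = 7 distinct letters.

7


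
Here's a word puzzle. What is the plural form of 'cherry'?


Apply rule: Change -y to -ies (consonant + y). 'cherry' becomes 'cherries'.

cherries


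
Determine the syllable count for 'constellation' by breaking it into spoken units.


Break 'constellation' into syllables: con-stel-la-tion -> con | stel | la | tion = 4 syllables

4 syllables


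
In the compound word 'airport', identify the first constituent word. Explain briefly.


Split 'airport' into 'air' + 'port'. The first part is 'air'.

air


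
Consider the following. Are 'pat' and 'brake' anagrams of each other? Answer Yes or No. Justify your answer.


Sorted letters of 'pat': 'apt'
Sorted letters of 'brake': 'abekr'
They do not match.

No


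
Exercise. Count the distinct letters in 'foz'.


Unique letters in 'foz': {f, o, z} = 3 distinct letters.

3


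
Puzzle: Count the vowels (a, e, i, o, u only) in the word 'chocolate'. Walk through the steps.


Vowels in 'chocolate': o, o, a, e = 4 vowels.

4


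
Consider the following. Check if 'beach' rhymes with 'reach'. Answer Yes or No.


Rime (stressed vowel + following sounds) of 'beach': -each = /iːtʃ/
Rime of 'reach': -each = /iːtʃ/
/iːtʃ/ and /iːtʃ/ are the same ending sound, so the words rhyme.

Yes


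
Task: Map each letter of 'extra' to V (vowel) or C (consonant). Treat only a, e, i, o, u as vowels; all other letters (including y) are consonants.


Letter mapping: e = V, x = C, t = C, r = C, a = V.

VCCCV


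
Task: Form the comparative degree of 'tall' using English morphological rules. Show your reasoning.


Apply comparative formation (add -er): 'tall' -> 'taller'.

taller


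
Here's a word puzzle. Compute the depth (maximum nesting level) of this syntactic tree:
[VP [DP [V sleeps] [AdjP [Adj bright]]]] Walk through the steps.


Count bracket nesting levels:
'[' at pos 0: depth = 1
'[' at pos 4: depth = 2
'[' at pos 8: depth = 3
'[' at pos 19: depth = 3
'[' at pos 25: depth = 4
Maximum depth reached: 4

4


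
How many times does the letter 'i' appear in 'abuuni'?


Letter 'i' in 'abuuni': found at position(s) 6 = 1 occurrence(s).

1


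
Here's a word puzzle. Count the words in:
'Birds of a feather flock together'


Split into words: Birds | of | a | feather | flock | together = 6 words.

6


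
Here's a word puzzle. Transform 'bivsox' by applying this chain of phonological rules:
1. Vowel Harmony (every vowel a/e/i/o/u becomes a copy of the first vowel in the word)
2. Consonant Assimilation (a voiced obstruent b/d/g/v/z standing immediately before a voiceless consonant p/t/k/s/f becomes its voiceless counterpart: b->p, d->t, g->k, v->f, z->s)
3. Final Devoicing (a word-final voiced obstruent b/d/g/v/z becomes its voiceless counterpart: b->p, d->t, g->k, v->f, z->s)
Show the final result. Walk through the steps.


Starting form: 'bivsox'
Rule 1: Vowel Harmony: all vowels become 'i' (matching first vowel). 'bivsox' -> 'bivsix'
Rule 2: Consonant Assimilation: voiced obstruent before voiceless consonant becomes voiceless ('vs' -> 'fs'). 'bivsix' -> 'bifsix'
Rule 3: Final Devoicing: final consonant 'x' is not one of the voiced obstruents b/d/g/v/z. No change.
Final form: 'bifsix'

bifsix


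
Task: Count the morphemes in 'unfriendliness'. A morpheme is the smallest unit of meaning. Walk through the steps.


Decomposition: un- (prefix) + friend (root) + -ly (suffix) + -ness (suffix) = 4 morpheme(s)

4 morphemes


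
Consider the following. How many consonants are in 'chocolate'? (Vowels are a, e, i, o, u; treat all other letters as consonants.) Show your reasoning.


Consonants in 'chocolate': c, h, c, l, t = 5 consonants.

5


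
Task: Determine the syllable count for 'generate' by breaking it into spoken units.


Break 'generate' into syllables: gen-er-ate -> gen | er | ate = 3 syllables

3 syllables


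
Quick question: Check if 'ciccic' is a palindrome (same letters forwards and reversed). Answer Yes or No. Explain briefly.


Forward: 'ciccic'
Reversed: 'ciccic'
They are identical.

Yes


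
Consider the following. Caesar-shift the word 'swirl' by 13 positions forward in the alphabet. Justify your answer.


Shift each letter by 13: s -> f, w -> j, i -> v, r -> e, l -> y. Result: 'fjvey'.

fjvey


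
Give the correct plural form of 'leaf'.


Apply rule: Change -f to -ves. 'leaf' becomes 'leaves'.

leaves


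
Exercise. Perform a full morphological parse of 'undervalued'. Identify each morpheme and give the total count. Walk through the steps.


Step 1: Identify prefix: 'under' (meaning: beneath/insufficient)
Step 2: Identify root: 'value'
Step 3: Identify suffix(es): 'ed'
Decomposition: under- (prefix: beneath/insufficient) + value (root) + -ed (suffix: past)
Total morphemes: 3

3 morphemes (under- (prefix: beneath/insufficient) + value (root) + -ed (suffix: past))


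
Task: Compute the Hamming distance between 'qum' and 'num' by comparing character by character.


Alignment:
Position 1: 'q' vs 'n' = DIFFER
Position 2: 'u' vs 'u' = match
Position 3: 'm' vs 'm' = match
Total differences: 1

1


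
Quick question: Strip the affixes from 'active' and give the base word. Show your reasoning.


Remove suffix '-ive' from 'active' to get root 'act'.

act


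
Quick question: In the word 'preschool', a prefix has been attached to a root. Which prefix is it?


The word 'preschool' = 'pre' (prefix) + 'school' (root). The prefix is 'pre'.

pre


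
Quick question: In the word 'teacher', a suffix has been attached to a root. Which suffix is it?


The word 'teacher' = 'teach' (root) + '-er' (suffix). The suffix is '-er'.

er


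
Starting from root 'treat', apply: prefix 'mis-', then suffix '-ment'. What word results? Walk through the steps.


Step 1: Add prefix 'mis-' to 'treat' = 'mistreat'
Step 2: Add suffix '-ment' to 'mistreat' = 'mistreatment'

mistreatment


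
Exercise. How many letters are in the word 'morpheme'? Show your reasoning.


Spell out 'morpheme' and number each letter: m(1), o(2), r(3), p(4), h(5), e(6), m(7), e(8). Total: 8 letters.

8


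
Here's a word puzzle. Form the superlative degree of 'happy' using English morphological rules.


Apply superlative formation (consonant + y: change y to i, add -est): 'happy' -> 'happiest'.

happiest


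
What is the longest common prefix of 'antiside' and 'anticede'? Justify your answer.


Compare from the start: 4 characters match: 'anti'. Mismatch at position 5: 's' vs 'c'.

anti


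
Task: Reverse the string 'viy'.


Reverse 'viy' character by character: 'yiv'.

yiv


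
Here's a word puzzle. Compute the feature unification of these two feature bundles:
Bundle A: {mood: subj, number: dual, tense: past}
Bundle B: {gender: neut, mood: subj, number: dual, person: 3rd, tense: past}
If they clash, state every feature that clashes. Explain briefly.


Compare features:
gender: A=_ vs B=neut -> unified: neut
mood: A=subj vs B=subj -> unified: subj
number: A=dual vs B=dual -> unified: dual
person: A=_ vs B=3rd -> unified: 3rd
tense: A=past vs B=past -> unified: past
No clashes found.

Unified: {gender: neut, mood: subj, number: dual, person: 3rd, tense: past}


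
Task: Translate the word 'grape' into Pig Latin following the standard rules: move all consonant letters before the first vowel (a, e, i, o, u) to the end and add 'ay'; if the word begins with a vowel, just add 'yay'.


'grape': move consonant cluster 'gr' to end and add 'ay': 'apegray'.

apegray


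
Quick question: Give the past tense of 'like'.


Apply rule: Add -d (word ends in -e). 'like' becomes 'liked'.

liked


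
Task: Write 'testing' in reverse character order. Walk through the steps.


Reverse 'testing' character by character: 'gnitset'.

gnitset


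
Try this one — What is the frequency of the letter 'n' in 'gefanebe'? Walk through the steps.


Letter 'n' in 'gefanebe': found at position(s) 5 = 1 occurrence(s).

1


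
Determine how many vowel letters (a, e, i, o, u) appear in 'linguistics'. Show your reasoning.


Vowels in 'linguistics': i, u, i, i = 4 vowels.

4


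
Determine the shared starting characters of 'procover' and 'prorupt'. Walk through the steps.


Compare from the start: 3 characters match: 'pro'. Mismatch at position 4: 'c' vs 'r'.

pro


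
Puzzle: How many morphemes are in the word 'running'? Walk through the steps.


Decomposition: run (root) + -ing (suffix) = 2 morpheme(s)

2 morphemes


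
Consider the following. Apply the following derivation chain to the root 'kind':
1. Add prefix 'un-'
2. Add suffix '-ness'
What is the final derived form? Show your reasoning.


Step 1: Add prefix 'un-' to 'kind' = 'unkind'
Step 2: Add suffix '-ness' to 'unkind' = 'unkindness'

unkindness


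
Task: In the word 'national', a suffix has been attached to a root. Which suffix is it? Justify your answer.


The word 'national' = 'nation' (root) + '-al' (suffix). The suffix is '-al'.

al


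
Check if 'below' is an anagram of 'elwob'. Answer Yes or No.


Sorted letters of 'below': 'below'
Sorted letters of 'elwob': 'below'
They match.

Yes


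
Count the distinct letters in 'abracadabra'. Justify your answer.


Unique letters in 'abracadabra': {a, b, c, d, r} = 5 distinct letters.

5


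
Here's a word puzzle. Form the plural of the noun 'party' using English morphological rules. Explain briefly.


Apply rule: Change -y to -ies (consonant + y). 'party' becomes 'parties'.

parties


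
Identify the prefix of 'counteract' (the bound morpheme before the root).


The word 'counteract' = 'counter' (prefix) + 'act' (root). The prefix is 'counter'.

counter


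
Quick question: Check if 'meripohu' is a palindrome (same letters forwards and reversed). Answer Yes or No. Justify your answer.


Forward: 'meripohu'
Reversed: 'uhopirem'
They differ.

No


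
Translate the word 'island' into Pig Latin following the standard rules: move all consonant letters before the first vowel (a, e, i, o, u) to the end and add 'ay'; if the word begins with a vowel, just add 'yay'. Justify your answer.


'island' starts with a vowel, so add 'yay': 'islandyay'.

islandyay


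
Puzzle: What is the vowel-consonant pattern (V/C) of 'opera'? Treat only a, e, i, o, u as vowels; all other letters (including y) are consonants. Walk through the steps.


Letter mapping: o = V, p = C, e = V, r = C, a = V.

VCVCV


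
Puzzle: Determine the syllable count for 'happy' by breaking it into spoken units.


Break 'happy' into syllables: hap-py -> hap | py = 2 syllables

2 syllables


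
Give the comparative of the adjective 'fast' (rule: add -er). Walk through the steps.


Apply comparative formation (add -er): 'fast' -> 'faster'.

faster


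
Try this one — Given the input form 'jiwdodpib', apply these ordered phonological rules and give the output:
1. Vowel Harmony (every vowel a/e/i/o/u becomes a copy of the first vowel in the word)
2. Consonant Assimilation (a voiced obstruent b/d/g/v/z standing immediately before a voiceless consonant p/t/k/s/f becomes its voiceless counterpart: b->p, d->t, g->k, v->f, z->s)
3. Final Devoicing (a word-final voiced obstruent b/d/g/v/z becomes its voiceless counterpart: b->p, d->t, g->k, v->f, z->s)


Starting form: 'jiwdodpib'
Rule 1: Vowel Harmony: all vowels become 'i' (matching first vowel). 'jiwdodpib' -> 'jiwdidpib'
Rule 2: Consonant Assimilation: voiced obstruent before voiceless consonant becomes voiceless ('dp' -> 'tp'). 'jiwdidpib' -> 'jiwditpib'
Rule 3: Final Devoicing: word-final voiced obstruent 'b' becomes voiceless 'p'. 'jiwditpib' -> 'jiwditpip'
Final form: 'jiwditpip'

jiwditpip


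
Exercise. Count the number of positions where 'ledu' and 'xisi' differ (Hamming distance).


Alignment:
Position 1: 'l' vs 'x' = DIFFER
Position 2: 'e' vs 'i' = DIFFER
Position 3: 'd' vs 's' = DIFFER
Position 4: 'u' vs 'i' = DIFFER
Total differences: 4

4


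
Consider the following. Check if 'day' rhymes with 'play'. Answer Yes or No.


Rime (stressed vowel + following sounds) of 'day': -ay = /eɪ/
Rime of 'play': -ay = /eɪ/
/eɪ/ and /eɪ/ are the same ending sound, so the words rhyme.

Yes


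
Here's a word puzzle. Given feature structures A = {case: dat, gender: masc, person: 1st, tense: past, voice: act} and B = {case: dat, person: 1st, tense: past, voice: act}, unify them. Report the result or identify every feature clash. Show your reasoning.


Compare features:
case: A=dat vs B=dat -> unified: dat
gender: A=masc vs B=_ -> unified: masc
person: A=1st vs B=1st -> unified: 1st
tense: A=past vs B=past -> unified: past
voice: A=act vs B=act -> unified: act
No clashes found.

Unified: {case: dat, gender: masc, person: 1st, tense: past, voice: act}


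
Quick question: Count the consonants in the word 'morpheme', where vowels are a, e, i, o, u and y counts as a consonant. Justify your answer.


Consonants in 'morpheme': m, r, p, h, m = 5 consonants.

5


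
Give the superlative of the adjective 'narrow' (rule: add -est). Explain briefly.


Apply superlative formation (add -est): 'narrow' -> 'narrowest'.

narrowest


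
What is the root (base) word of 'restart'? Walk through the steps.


Remove prefix 're' from 'restart' to get root 'start'.

start


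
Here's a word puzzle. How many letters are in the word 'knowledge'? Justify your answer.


Spell out 'knowledge' and number each letter: k(1), n(2), o(3), w(4), l(5), e(6), d(7), g(8), e(9). Total: 9 letters.

9


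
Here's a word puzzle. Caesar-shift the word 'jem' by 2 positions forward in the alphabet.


Shift each letter by 2: j -> l, e -> g, m -> o. Result: 'lgo'.

lgo


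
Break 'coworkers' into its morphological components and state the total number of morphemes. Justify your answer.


Step 1: Identify prefix: 'co' (meaning: together)
Step 2: Identify root: 'work'
Step 3: Identify suffix(es): 'er, s'
Decomposition: co- (prefix: together) + work (root) + -er (suffix: one who) + -s (plural)
Total morphemes: 4

4 morphemes (co- (prefix: together) + work (root) + -er (suffix: one who) + -s (plural))


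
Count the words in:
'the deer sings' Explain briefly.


Split into words: the | deer | sings = 3 words.

3


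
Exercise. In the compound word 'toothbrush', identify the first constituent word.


Split 'toothbrush' into 'tooth' + 'brush'. The first part is 'tooth'.

tooth


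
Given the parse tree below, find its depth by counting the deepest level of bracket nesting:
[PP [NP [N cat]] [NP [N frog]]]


Count bracket nesting levels:
'[' at pos 0: depth = 1
'[' at pos 4: depth = 2
'[' at pos 8: depth = 3
'[' at pos 17: depth = 2
'[' at pos 21: depth = 3
Maximum depth reached: 3

3


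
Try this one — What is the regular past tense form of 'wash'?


Apply rule: Add -ed. 'wash' becomes 'washed'.

washed


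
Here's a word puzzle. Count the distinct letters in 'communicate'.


Unique letters in 'communicate': {a, c, e, i, m, n, o, t, u} = 9 distinct letters.

9


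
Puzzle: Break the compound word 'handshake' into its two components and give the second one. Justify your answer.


Split 'handshake' into 'hand' + 'shake'. The second part is 'shake'.

shake


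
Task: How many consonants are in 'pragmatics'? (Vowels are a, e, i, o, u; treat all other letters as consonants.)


Consonants in 'pragmatics': p, r, g, m, t, c, s = 7 consonants.

7


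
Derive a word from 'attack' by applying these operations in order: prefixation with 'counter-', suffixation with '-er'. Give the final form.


Step 1: Add prefix 'counter-' to 'attack' = 'counterattack'
Step 2: Add suffix '-er' to 'counterattack' = 'counterattacker'

counterattacker


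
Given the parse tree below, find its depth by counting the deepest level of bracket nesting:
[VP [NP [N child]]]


Count bracket nesting levels:
'[' at pos 0: depth = 1
'[' at pos 4: depth = 2
'[' at pos 8: depth = 3
Maximum depth reached: 3

3


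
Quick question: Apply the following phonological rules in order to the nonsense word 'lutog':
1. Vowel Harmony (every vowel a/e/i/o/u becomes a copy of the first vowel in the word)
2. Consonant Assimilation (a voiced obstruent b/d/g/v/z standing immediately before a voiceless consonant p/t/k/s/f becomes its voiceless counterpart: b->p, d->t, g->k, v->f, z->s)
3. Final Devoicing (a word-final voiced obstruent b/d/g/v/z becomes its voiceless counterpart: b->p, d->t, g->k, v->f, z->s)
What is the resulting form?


Starting form: 'lutog'
Rule 1: Vowel Harmony: all vowels become 'u' (matching first vowel). 'lutog' -> 'lutug'
Rule 2: Consonant Assimilation: no voiced obstruent (b/d/g/v/z) stands immediately before a voiceless consonant (p/t/k/s/f). No change.
Rule 3: Final Devoicing: word-final voiced obstruent 'g' becomes voiceless 'k'. 'lutug' -> 'lutuk'
Final form: 'lutuk'

lutuk


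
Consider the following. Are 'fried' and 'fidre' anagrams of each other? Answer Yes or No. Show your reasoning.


Sorted letters of 'fried': 'defir'
Sorted letters of 'fidre': 'defir'
They match.

Yes


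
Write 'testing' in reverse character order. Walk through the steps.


Reverse 'testing' character by character: 'gnitset'.

gnitset


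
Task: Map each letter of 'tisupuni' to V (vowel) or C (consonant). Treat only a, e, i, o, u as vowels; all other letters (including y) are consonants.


Letter mapping: t = C, i = V, s = C, u = V, p = C, u = V, n = C, i = V.

CVCVCVCV


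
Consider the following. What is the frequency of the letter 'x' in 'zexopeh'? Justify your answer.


Letter 'x' in 'zexopeh': found at position(s) 3 = 1 occurrence(s).

1


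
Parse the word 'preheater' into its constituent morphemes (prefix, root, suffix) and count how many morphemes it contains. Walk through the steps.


Step 1: Identify prefix: 'pre' (meaning: before)
Step 2: Identify root: 'heat'
Step 3: Identify suffix(es): 'er'
Decomposition: pre- (prefix: before) + heat (root) + -er (suffix: one who)
Total morphemes: 3

3 morphemes (pre- (prefix: before) + heat (root) + -er (suffix: one who))


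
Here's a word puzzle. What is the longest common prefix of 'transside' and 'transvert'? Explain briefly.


Compare from the start: 5 characters match: 'trans'. Mismatch at position 6: 's' vs 'v'.

trans


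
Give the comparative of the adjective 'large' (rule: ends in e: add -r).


Apply comparative formation (ends in e: add -r): 'large' -> 'larger'.

larger


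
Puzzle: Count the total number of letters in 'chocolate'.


Spell out 'chocolate' and number each letter: c(1), h(2), o(3), c(4), o(5), l(6), a(7), t(8), e(9). Total: 9 letters.

9


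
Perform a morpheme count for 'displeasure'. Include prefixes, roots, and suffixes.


Decomposition: dis- (prefix) + please (root) + -ure (suffix) = 3 morpheme(s)

3 morphemes


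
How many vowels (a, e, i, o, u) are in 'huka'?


Vowels in 'huka': u, a = 2 vowels.

2


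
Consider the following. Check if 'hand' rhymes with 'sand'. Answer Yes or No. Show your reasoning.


Rime (stressed vowel + following sounds) of 'hand': -and = /ænd/
Rime of 'sand': -and = /ænd/
/ænd/ and /ænd/ are the same ending sound, so the words rhyme.

Yes


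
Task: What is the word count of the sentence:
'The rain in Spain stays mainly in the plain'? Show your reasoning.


Split into words: The | rain | in | Spain | stays | mainly | in | the | plain = 9 words.

9


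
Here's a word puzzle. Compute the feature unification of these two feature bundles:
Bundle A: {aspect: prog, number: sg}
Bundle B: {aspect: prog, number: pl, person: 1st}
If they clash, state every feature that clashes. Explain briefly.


Compare features:
aspect: A=prog vs B=prog -> unified: prog
number: A=sg vs B=pl -> CLASH
person: A=_ vs B=1st -> unified: 1st
Clash detected on feature 'number' (sg vs pl); unification fails.

CLASH on 'number' (sg vs pl)


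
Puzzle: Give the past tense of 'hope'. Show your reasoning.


Apply rule: Add -d (word ends in -e). 'hope' becomes 'hoped'.

hoped


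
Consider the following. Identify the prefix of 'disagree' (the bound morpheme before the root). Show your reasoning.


The word 'disagree' = 'dis' (prefix) + 'agree' (root). The prefix is 'dis'.

dis


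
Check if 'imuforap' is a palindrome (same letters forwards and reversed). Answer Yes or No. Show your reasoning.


Forward: 'imuforap'
Reversed: 'parofumi'
They differ.

No


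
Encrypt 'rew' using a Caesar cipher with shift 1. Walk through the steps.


Shift each letter by 1: r -> s, e -> f, w -> x. Result: 'sfx'.

sfx


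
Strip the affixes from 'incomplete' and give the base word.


Remove prefix 'in' from 'incomplete' to get root 'complete'.

complete


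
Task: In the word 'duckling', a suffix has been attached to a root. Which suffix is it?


The word 'duckling' = 'duck' (root) + '-ling' (suffix). The suffix is '-ling'.

ling


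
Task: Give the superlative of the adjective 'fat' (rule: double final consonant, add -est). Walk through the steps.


Apply superlative formation (double final consonant, add -est): 'fat' -> 'fattest'.

fattest


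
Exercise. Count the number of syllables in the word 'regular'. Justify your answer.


Break 'regular' into syllables: reg-u-lar -> reg | u | lar = 3 syllables

3 syllables


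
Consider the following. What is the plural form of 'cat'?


Apply rule: Add -s. 'cat' becomes 'cats'.

cats


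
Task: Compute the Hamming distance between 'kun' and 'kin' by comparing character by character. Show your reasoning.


Alignment:
Position 1: 'k' vs 'k' = match
Position 2: 'u' vs 'i' = DIFFER
Position 3: 'n' vs 'n' = match
Total differences: 1

1


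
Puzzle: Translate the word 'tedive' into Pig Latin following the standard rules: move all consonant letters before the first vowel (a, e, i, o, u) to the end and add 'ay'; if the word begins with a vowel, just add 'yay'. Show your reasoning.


'tedive': move consonant cluster 't' to end and add 'ay': 'edivetay'.

edivetay


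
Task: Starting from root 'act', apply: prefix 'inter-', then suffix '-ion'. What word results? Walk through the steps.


Step 1: Add prefix 'inter-' to 'act' = 'interact'
Step 2: Add suffix '-ion' to 'interact' = 'interaction'

interaction


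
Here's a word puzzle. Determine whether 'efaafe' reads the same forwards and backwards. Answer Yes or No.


Forward: 'efaafe'
Reversed: 'efaafe'
They are identical.

Yes


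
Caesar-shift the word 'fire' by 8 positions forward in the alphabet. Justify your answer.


Shift each letter by 8: f -> n, i -> q, r -> z, e -> m. Result: 'nqzm'.

nqzm


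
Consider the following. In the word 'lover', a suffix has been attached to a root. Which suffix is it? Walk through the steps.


The word 'lover' = 'love' (root) + '-er' (suffix). The suffix is '-er'.

er


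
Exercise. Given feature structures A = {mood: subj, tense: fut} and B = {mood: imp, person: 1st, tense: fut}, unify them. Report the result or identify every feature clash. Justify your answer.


Compare features:
mood: A=subj vs B=imp -> CLASH
person: A=_ vs B=1st -> unified: 1st
tense: A=fut vs B=fut -> unified: fut
Clash detected on feature 'mood' (subj vs imp); unification fails.

CLASH on 'mood' (subj vs imp)


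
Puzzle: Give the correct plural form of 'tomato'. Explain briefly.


Apply rule: Add -es (consonant + o). 'tomato' becomes 'tomatoes'.

tomatoes


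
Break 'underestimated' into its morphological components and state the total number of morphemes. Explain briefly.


Step 1: Identify prefix: 'under' (meaning: beneath/insufficient)
Step 2: Identify root: 'estimate'
Step 3: Identify suffix(es): 'ed'
Decomposition: under- (prefix: beneath/insufficient) + estimate (root) + -ed (suffix: past)
Total morphemes: 3

3 morphemes (under- (prefix: beneath/insufficient) + estimate (root) + -ed (suffix: past))


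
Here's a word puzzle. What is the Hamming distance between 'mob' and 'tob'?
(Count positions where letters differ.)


Alignment:
Position 1: 'm' vs 't' = DIFFER
Position 2: 'o' vs 'o' = match
Position 3: 'b' vs 'b' = match
Total differences: 1

1


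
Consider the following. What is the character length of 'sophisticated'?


Spell out 'sophisticated' and number each letter: s(1), o(2), p(3), h(4), i(5), s(6), t(7), i(8), c(9), a(10), t(11), e(12), d(13). Total: 13 letters.

13


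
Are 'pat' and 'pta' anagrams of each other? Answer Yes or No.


Sorted letters of 'pat': 'apt'
Sorted letters of 'pta': 'apt'
They match.

Yes


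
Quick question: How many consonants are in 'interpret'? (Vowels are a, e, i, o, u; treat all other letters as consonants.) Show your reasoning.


Consonants in 'interpret': n, t, r, p, r, t = 6 consonants.

6


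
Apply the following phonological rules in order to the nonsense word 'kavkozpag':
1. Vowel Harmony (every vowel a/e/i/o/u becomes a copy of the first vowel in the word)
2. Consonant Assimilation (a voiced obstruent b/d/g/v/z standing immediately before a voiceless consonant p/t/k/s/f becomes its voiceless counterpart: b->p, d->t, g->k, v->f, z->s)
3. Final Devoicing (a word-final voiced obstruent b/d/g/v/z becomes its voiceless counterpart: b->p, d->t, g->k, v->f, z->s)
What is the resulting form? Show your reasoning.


Starting form: 'kavkozpag'
Rule 1: Vowel Harmony: all vowels become 'a' (matching first vowel). 'kavkozpag' -> 'kavkazpag'
Rule 2: Consonant Assimilation: voiced obstruent before voiceless consonant becomes voiceless ('vk' -> 'fk', 'zp' -> 'sp'). 'kavkazpag' -> 'kafkaspag'
Rule 3: Final Devoicing: word-final voiced obstruent 'g' becomes voiceless 'k'. 'kafkaspag' -> 'kafkaspak'
Final form: 'kafkaspak'

kafkaspak


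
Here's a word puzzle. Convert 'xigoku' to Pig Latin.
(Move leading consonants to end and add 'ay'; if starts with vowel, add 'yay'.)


'xigoku': move consonant cluster 'x' to end and add 'ay': 'igokuxay'.

igokuxay


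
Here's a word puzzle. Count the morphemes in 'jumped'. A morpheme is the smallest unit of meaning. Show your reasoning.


Decomposition: jump (root) + -ed (suffix) = 2 morpheme(s)

2 morphemes


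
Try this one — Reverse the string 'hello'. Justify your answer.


Reverse 'hello' character by character: 'olleh'.

olleh


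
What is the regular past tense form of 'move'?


Apply rule: Add -d (word ends in -e). 'move' becomes 'moved'.

moved


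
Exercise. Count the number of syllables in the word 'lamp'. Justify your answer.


Break 'lamp' into syllables: lamp -> lamp = 1 syllable

1 syllable


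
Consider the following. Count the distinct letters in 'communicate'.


Unique letters in 'communicate': {a, c, e, i, m, n, o, t, u} = 9 distinct letters.

9


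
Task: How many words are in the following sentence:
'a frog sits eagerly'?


Split into words: a | frog | sits | eagerly = 4 words.

4


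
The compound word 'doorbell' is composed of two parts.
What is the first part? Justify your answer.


Split 'doorbell' into 'door' + 'bell'. The first part is 'door'.

door


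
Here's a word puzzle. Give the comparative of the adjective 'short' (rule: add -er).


Apply comparative formation (add -er): 'short' -> 'shorter'.

shorter


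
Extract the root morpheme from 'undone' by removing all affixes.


Remove prefix 'un' from 'undone' to get root 'done'.

done


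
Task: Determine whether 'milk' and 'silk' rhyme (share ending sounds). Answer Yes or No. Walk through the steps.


Rime (stressed vowel + following sounds) of 'milk': -ilk = /ɪlk/
Rime of 'silk': -ilk = /ɪlk/
/ɪlk/ and /ɪlk/ are the same ending sound, so the words rhyme.

Yes


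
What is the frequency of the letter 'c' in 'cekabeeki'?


Letter 'c' in 'cekabeeki': found at position(s) 1 = 1 occurrence(s).

1


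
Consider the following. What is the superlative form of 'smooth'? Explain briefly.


Apply superlative formation (add -est): 'smooth' -> 'smoothest'.

smoothest


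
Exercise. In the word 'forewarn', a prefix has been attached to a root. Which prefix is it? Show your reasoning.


The word 'forewarn' = 'fore' (prefix) + 'warn' (root). The prefix is 'fore'.

fore


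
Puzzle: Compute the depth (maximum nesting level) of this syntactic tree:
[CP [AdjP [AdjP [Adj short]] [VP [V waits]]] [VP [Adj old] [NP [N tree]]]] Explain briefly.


Count bracket nesting levels:
'[' at pos 0: depth = 1
'[' at pos 4: depth = 2
'[' at pos 10: depth = 3
'[' at pos 16: depth = 4
'[' at pos 29: depth = 3
'[' at pos 33: depth = 4
'[' at pos 45: depth = 2
'[' at pos 49: depth = 3
'[' at pos 59: depth = 3
'[' at pos 63: depth = 4
Maximum depth reached: 4

4


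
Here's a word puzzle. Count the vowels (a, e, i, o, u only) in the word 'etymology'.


Vowels in 'etymology': e, o, o = 3 vowels.

3


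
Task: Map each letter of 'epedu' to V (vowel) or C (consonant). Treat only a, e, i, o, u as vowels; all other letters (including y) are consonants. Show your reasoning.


Letter mapping: e = V, p = C, e = V, d = C, u = V.

VCVCV


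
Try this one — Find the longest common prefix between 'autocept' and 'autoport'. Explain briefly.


Compare from the start: 4 characters match: 'auto'. Mismatch at position 5: 'c' vs 'p'.

auto


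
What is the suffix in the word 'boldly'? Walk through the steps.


The word 'boldly' = 'bold' (root) + '-ly' (suffix). The suffix is '-ly'.

ly


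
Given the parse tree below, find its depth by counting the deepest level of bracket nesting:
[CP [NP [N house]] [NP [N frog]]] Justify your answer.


Count bracket nesting levels:
'[' at pos 0: depth = 1
'[' at pos 4: depth = 2
'[' at pos 8: depth = 3
'[' at pos 19: depth = 2
'[' at pos 23: depth = 3
Maximum depth reached: 3

3


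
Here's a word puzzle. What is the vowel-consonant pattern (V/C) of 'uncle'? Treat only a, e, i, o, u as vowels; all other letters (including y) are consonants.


Letter mapping: u = V, n = C, c = C, l = C, e = V.

VCCCV


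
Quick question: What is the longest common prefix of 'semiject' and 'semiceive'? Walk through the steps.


Compare from the start: 4 characters match: 'semi'. Mismatch at position 5: 'j' vs 'c'.

semi


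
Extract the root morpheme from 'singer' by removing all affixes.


Remove suffix '-er' from 'singer' to get root 'sing'.

sing


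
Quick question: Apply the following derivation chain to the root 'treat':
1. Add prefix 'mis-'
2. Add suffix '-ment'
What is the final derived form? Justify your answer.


Step 1: Add prefix 'mis-' to 'treat' = 'mistreat'
Step 2: Add suffix '-ment' to 'mistreat' = 'mistreatment'

mistreatment


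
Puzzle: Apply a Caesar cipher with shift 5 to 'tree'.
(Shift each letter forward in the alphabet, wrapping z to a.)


Shift each letter by 5: t -> y, r -> w, e -> j, e -> j. Result: 'ywjj'.

ywjj


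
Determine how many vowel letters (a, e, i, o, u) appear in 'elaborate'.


Vowels in 'elaborate': e, a, o, a, e = 5 vowels.

5


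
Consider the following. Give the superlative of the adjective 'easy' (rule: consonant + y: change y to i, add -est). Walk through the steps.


Apply superlative formation (consonant + y: change y to i, add -est): 'easy' -> 'easiest'.

easiest


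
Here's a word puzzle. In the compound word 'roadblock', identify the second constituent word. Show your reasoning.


Split 'roadblock' into 'road' + 'block'. The second part is 'block'.

block


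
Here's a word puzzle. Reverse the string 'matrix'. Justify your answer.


Reverse 'matrix' character by character: 'xirtam'.

xirtam


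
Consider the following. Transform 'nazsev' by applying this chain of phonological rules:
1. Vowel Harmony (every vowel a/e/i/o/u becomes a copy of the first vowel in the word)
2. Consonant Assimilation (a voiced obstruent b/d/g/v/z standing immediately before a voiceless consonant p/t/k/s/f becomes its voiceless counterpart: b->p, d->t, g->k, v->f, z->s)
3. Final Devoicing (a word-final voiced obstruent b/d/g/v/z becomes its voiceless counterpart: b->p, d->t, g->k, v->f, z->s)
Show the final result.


Starting form: 'nazsev'
Rule 1: Vowel Harmony: all vowels become 'a' (matching first vowel). 'nazsev' -> 'nazsav'
Rule 2: Consonant Assimilation: voiced obstruent before voiceless consonant becomes voiceless ('zs' -> 'ss'). 'nazsav' -> 'nassav'
Rule 3: Final Devoicing: word-final voiced obstruent 'v' becomes voiceless 'f'. 'nassav' -> 'nassaf'
Final form: 'nassaf'

nassaf


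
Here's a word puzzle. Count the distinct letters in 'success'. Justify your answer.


Unique letters in 'success': {c, e, s, u} = 4 distinct letters.

4


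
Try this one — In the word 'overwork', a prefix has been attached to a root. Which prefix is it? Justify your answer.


The word 'overwork' = 'over' (prefix) + 'work' (root). The prefix is 'over'.

over


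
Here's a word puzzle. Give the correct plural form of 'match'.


Apply rule: Add -es (sibilant/fricative ending). 'match' becomes 'matches'.

matches


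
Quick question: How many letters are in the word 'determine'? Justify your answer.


Spell out 'determine' and number each letter: d(1), e(2), t(3), e(4), r(5), m(6), i(7), n(8), e(9). Total: 9 letters.

9


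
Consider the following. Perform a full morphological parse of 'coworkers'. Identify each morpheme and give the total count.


Step 1: Identify prefix: 'co' (meaning: together)
Step 2: Identify root: 'work'
Step 3: Identify suffix(es): 'er, s'
Decomposition: co- (prefix: together) + work (root) + -er (suffix: one who) + -s (plural)
Total morphemes: 4

4 morphemes (co- (prefix: together) + work (root) + -er (suffix: one who) + -s (plural))


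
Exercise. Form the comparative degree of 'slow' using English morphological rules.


Apply comparative formation (add -er): 'slow' -> 'slower'.

slower


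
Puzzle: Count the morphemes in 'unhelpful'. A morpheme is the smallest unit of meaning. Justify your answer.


Decomposition: un- (prefix) + help (root) + -ful (suffix) = 3 morpheme(s)

3 morphemes


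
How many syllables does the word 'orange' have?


Break 'orange' into syllables: or-ange -> or | ange = 2 syllables

2 syllables


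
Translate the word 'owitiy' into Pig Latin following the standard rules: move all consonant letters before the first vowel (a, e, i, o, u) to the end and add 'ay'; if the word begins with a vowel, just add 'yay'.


'owitiy' starts with a vowel, so add 'yay': 'owitiyyay'.

owitiyyay


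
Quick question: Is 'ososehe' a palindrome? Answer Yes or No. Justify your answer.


Forward: 'ososehe'
Reversed: 'ehesoso'
They differ.

No


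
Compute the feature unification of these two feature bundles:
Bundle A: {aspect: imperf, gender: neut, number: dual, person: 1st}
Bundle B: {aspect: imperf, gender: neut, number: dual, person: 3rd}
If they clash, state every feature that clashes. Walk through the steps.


Compare features:
aspect: A=imperf vs B=imperf -> unified: imperf
gender: A=neut vs B=neut -> unified: neut
number: A=dual vs B=dual -> unified: dual
person: A=1st vs B=3rd -> CLASH
Clash detected on feature 'person' (1st vs 3rd); unification fails.

CLASH on 'person' (1st vs 3rd)


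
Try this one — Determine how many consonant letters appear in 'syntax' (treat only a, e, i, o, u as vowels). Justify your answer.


Consonants in 'syntax': s, y, n, t, x = 5 consonants.

5


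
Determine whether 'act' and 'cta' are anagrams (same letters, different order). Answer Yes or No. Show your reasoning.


Sorted letters of 'act': 'act'
Sorted letters of 'cta': 'act'
They match.

Yes


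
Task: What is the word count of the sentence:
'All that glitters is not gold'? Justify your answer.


Split into words: All | that | glitters | is | not | gold = 6 words.

6


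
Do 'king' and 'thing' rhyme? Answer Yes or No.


Rime (stressed vowel + following sounds) of 'king': -ing = /ɪŋ/
Rime of 'thing': -ing = /ɪŋ/
/ɪŋ/ and /ɪŋ/ are the same ending sound, so the words rhyme.

Yes
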